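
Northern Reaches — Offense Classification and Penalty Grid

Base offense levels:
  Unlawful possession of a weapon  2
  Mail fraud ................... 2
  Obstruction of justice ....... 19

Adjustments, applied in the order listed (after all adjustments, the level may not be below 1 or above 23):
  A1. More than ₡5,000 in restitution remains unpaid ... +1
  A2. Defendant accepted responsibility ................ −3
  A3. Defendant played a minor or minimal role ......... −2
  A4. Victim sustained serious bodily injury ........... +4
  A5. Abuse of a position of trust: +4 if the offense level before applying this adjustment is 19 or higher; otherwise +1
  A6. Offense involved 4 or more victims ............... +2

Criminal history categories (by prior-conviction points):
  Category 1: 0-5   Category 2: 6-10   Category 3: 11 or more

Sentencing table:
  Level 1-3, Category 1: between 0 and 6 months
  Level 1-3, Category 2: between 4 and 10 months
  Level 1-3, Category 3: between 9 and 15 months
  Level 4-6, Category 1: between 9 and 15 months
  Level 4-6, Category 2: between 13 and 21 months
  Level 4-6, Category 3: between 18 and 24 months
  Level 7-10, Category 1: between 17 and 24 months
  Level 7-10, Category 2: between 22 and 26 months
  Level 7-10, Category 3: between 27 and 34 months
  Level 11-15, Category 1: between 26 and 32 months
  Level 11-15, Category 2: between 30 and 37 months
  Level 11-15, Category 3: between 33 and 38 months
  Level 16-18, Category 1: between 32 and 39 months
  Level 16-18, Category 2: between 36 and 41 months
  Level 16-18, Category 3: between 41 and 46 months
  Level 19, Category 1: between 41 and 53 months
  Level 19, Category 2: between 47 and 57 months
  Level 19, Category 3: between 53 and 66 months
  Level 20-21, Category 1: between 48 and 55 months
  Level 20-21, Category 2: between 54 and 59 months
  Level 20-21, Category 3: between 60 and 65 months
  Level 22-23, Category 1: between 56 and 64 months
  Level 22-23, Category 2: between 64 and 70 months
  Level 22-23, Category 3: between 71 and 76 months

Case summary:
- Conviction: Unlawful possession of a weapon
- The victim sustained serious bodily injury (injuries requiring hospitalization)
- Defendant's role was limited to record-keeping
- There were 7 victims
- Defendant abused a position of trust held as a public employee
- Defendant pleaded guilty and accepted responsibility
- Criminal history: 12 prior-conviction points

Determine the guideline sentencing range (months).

Base offense level for unlawful possession of a weapon: 2.
A2 applies: 2 − 3 = -1.
A3 applies: -1 − 2 = -3.
A4 applies: -3 + 4 = 1.
A5 applies (level before this adjustment is 1 < 19, so +1): 1 + 1 = 2.
A6 applies: 2 + 2 = 4.
Final offense level: 4.
Criminal history: 12 prior points → Category 3 (11+).
Level 4 falls in the 4-6 band.
Grid: Level 4-6 × Category 3 = 18-24 months.

18-24 months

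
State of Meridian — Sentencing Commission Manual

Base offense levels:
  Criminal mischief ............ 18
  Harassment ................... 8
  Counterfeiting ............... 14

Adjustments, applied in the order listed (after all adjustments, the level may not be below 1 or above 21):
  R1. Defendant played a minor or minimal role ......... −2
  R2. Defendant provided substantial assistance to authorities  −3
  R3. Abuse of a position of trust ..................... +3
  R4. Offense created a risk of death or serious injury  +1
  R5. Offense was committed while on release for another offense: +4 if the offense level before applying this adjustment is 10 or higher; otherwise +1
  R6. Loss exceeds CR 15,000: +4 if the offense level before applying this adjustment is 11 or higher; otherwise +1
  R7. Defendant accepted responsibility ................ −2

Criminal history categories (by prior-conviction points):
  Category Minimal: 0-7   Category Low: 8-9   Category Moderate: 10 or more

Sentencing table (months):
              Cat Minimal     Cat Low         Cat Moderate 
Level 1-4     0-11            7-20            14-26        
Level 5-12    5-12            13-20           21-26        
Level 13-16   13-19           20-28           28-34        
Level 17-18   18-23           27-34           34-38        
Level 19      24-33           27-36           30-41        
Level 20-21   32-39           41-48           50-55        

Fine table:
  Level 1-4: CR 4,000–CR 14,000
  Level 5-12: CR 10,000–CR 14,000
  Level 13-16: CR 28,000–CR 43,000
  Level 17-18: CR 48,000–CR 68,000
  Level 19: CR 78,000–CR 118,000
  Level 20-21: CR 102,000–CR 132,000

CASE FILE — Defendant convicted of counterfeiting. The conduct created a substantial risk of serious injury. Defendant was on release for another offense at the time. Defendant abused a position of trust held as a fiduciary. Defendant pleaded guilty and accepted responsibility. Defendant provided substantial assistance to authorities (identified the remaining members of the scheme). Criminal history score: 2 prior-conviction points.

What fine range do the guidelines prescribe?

Base offense level for counterfeiting: 14.
R2 applies: 14 − 3 = 11.
R3 applies: 11 + 3 = 14.
R4 applies: 14 + 1 = 15.
R5 applies (level before this adjustment is 15 ≥ 10, so +4): 15 + 4 = 19.
R7 applies: 19 − 2 = 17.
Final offense level: 17.
Level 17 falls in the 17-18 band.
Fine table: Level 17-18 → CR 48,000–CR 68,000.

CR 48,000–CR 68,000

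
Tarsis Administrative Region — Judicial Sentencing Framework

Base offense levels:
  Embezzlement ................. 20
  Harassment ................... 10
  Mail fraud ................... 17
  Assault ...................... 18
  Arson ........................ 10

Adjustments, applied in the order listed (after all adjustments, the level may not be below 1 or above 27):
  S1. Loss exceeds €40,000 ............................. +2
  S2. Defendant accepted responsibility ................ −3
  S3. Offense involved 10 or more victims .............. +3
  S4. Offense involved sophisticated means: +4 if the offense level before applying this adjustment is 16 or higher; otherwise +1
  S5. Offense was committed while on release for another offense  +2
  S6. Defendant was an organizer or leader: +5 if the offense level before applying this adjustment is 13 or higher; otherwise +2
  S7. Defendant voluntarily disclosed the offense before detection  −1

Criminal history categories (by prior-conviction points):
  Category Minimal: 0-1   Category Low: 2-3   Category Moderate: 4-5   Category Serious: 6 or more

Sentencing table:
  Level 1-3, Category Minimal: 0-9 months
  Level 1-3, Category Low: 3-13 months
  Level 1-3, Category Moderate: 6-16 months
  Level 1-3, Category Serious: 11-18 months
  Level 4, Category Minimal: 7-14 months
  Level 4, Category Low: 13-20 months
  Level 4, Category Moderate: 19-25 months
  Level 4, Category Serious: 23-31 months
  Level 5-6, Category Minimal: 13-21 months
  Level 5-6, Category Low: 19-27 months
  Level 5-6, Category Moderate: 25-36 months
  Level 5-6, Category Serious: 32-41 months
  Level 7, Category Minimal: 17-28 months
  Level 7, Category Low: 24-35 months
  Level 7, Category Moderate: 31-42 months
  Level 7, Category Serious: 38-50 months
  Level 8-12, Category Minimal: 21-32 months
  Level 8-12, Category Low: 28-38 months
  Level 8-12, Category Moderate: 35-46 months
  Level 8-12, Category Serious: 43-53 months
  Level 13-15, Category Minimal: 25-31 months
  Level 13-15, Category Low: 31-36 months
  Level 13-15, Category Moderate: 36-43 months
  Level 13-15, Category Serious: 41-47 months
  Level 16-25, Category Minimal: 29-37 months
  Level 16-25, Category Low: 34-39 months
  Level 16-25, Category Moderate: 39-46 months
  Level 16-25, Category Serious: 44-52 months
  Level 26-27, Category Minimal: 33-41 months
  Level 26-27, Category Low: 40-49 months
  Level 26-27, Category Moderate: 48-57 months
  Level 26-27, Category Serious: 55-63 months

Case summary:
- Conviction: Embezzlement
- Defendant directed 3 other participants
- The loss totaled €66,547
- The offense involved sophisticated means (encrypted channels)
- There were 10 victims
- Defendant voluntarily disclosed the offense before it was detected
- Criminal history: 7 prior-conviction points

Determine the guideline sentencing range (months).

55-63 months

Base offense level for embezzlement: 20.
S1 applies: 20 + 2 = 22.
S3 applies: 22 + 3 = 25.
S4 applies (level before this adjustment is 25 ≥ 16, so +4): 25 + 4 = 29.
S5 does not apply.
S6 applies (level before this adjustment is 29 ≥ 13, so +5): 29 + 5 = 34.
S7 applies: 34 − 1 = 33.
Level 33 exceeds the maximum of 27; capped at 27.
Final offense level: 27.
Criminal history: 7 prior points → Category Serious (6+).
Level 27 falls in the 26-27 band.
Grid: Level 26-27 × Category Serious = 55-63 months.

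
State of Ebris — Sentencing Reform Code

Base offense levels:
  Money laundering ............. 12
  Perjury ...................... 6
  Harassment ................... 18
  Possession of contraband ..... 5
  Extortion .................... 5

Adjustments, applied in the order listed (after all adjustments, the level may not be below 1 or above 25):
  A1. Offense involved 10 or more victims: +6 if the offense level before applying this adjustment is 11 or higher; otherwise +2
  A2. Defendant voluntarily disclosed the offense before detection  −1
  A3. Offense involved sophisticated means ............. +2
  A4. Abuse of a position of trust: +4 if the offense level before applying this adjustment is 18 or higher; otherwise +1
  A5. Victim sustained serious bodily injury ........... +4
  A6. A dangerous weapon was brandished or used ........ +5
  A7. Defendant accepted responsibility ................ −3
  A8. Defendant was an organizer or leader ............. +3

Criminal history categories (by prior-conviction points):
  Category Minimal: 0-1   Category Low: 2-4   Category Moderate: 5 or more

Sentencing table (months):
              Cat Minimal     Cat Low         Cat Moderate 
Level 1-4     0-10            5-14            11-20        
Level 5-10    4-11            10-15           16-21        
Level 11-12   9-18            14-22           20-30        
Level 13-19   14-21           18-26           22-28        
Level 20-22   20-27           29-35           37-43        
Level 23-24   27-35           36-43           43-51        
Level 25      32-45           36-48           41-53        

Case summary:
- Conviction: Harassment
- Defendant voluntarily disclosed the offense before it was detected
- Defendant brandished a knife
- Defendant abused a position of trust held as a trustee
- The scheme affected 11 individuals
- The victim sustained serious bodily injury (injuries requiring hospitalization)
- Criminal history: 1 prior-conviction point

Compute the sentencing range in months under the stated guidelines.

32-45 months

Base offense level for harassment: 18.
A1 applies (level before this adjustment is 18 ≥ 11, so +6): 18 + 6 = 24.
A2 applies: 24 − 1 = 23.
A4 applies (level before this adjustment is 23 ≥ 18, so +4): 23 + 4 = 27.
A5 applies: 27 + 4 = 31.
A6 applies: 31 + 5 = 36.
A8 does not apply.
Level 36 exceeds the maximum of 25; capped at 25.
Final offense level: 25.
Criminal history: 1 prior point → Category Minimal (0-1).
Level 25 falls in the 25 band.
Grid: Level 25 × Category Minimal = 32-45 months.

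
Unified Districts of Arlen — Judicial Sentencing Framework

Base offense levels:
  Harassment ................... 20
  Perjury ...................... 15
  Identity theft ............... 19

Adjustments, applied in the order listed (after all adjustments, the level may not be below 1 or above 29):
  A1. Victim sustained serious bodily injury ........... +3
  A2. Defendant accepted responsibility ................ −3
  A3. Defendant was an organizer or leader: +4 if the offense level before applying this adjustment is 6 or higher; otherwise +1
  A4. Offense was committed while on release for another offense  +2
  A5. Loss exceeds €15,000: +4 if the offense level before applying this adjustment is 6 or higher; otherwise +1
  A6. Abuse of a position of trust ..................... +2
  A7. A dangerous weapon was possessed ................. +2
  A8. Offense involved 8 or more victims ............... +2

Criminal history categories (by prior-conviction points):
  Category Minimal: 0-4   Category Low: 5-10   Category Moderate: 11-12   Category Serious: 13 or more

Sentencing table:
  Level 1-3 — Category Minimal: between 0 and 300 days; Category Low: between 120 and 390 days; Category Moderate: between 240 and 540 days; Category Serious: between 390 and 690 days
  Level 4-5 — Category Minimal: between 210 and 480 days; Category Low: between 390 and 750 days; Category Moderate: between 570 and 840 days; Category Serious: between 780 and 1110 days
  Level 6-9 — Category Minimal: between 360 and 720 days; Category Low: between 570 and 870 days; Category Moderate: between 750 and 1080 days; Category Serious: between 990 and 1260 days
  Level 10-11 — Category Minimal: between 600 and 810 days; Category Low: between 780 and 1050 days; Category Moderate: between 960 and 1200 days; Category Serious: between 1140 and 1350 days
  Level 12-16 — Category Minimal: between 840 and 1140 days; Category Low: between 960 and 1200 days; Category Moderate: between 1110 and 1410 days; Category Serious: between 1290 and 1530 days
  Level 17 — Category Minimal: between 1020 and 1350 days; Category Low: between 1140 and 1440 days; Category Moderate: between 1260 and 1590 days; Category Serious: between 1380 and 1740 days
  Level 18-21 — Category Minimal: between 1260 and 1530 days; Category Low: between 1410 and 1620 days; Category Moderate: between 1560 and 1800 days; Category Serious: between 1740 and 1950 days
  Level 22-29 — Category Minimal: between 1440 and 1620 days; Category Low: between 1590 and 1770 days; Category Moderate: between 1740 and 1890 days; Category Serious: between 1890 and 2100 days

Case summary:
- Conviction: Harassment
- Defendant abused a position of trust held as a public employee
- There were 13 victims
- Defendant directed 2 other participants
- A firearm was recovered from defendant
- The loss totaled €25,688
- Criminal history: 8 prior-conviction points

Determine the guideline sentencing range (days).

Base offense level for harassment: 20.
A3 applies (level before this adjustment is 20 ≥ 6, so +4): 20 + 4 = 24.
A5 applies (level before this adjustment is 24 ≥ 6, so +4): 24 + 4 = 28.
A6 applies: 28 + 2 = 30.
A7 applies: 30 + 2 = 32.
A8 applies: 32 + 2 = 34.
Level 34 exceeds the maximum of 29; capped at 29.
Final offense level: 29.
Criminal history: 8 prior points → Category Low (5-10).
Level 29 falls in the 22-29 band.
Grid: Level 22-29 × Category Low = 1590-1770 days.

1590-1770 days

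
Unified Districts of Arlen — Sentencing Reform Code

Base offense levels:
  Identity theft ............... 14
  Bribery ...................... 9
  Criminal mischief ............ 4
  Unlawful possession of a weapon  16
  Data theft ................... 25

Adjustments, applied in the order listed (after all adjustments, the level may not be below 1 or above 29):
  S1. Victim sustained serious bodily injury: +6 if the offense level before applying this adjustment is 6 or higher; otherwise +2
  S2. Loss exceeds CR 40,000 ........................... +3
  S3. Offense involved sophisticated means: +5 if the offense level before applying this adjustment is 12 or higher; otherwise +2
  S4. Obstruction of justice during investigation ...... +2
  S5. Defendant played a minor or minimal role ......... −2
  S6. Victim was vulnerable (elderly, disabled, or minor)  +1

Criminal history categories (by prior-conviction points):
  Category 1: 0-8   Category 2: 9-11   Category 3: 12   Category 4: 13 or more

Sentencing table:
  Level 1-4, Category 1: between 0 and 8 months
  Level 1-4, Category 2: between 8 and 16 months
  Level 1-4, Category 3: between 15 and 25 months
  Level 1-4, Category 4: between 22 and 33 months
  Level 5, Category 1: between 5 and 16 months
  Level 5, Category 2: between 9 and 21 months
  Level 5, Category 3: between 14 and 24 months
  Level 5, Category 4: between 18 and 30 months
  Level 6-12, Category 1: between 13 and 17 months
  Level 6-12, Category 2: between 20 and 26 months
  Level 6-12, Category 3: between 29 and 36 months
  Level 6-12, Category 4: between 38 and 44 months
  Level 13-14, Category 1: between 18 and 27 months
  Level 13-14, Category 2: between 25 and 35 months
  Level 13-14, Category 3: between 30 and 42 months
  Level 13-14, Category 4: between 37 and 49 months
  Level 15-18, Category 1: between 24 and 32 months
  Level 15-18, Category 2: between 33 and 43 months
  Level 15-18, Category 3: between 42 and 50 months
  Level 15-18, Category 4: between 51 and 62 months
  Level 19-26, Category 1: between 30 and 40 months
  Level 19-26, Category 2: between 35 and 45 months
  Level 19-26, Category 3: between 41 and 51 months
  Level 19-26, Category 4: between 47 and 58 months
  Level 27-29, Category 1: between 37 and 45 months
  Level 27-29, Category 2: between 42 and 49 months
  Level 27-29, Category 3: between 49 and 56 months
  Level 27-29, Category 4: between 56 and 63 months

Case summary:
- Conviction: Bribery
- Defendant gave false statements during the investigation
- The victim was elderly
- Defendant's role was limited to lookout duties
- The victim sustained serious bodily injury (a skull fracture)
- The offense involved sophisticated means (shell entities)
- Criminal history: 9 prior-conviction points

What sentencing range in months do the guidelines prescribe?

Base offense level for bribery: 9.
S1 applies (level before this adjustment is 9 ≥ 6, so +6): 9 + 6 = 15.
S3 applies (level before this adjustment is 15 ≥ 12, so +5): 15 + 5 = 20.
S4 applies: 20 + 2 = 22.
S5 applies: 22 − 2 = 20.
S6 applies: 20 + 1 = 21.
Final offense level: 21.
Criminal history: 9 prior points → Category 2 (9-11).
Level 21 falls in the 19-26 band.
Grid: Level 19-26 × Category 2 = 35-45 months.

35-45 months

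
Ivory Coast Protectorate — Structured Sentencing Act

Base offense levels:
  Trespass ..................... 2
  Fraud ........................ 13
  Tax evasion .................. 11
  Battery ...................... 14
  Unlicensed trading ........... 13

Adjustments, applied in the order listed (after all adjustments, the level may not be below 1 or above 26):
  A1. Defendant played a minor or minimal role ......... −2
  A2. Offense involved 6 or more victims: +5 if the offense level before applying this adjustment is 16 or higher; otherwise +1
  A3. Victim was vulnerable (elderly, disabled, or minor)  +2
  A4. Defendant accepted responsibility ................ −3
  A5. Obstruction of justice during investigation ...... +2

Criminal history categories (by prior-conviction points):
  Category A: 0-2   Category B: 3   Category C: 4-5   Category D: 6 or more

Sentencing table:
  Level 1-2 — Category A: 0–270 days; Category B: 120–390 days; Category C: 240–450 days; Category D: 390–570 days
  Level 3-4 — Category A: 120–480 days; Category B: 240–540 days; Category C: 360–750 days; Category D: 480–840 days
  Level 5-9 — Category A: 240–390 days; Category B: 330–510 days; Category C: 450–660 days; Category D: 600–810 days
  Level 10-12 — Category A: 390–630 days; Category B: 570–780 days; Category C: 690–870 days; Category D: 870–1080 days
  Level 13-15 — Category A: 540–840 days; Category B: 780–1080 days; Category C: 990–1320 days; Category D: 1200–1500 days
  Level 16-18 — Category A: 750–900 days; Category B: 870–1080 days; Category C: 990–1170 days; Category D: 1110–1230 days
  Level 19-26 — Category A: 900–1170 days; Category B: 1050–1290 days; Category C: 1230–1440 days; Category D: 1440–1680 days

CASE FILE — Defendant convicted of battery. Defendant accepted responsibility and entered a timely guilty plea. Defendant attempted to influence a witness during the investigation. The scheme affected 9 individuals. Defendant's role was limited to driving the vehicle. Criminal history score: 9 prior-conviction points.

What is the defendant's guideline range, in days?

870-1080 days

Base offense level for battery: 14.
A1 applies: 14 − 2 = 12.
A2 applies (level before this adjustment is 12 < 16, so +1): 12 + 1 = 13.
A3 does not apply.
A4 applies: 13 − 3 = 10.
A5 applies: 10 + 2 = 12.
Final offense level: 12.
Criminal history: 9 prior points → Category D (6+).
Level 12 falls in the 10-12 band.
Grid: Level 10-12 × Category D = 870-1080 days.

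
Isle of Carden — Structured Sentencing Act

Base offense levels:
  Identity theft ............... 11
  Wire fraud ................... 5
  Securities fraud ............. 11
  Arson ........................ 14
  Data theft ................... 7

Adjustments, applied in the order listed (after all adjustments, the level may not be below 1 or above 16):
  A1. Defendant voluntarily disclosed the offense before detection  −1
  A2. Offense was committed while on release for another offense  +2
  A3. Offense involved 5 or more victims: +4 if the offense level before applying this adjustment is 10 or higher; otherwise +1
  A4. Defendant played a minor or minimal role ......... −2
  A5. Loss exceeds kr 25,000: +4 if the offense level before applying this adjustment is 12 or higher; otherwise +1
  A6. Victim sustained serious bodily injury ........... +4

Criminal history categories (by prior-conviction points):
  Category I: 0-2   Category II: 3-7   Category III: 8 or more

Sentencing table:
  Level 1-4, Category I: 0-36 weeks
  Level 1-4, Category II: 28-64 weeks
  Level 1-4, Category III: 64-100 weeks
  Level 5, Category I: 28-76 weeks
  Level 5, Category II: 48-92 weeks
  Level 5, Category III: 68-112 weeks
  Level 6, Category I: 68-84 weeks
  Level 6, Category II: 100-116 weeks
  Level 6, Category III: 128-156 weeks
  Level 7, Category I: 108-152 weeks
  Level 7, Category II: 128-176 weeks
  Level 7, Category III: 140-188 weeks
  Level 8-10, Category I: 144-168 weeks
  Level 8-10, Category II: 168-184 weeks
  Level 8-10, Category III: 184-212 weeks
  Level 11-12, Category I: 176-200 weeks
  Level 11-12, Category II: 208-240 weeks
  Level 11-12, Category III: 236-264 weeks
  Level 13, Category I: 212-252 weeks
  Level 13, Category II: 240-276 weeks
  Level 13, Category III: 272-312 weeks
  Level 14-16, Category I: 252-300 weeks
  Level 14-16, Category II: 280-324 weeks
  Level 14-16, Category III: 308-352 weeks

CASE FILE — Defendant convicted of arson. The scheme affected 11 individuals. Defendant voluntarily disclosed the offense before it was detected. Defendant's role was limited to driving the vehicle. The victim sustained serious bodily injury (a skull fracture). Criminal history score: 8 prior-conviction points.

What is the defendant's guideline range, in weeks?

Base offense level for arson: 14.
A1 applies: 14 − 1 = 13.
A2 does not apply.
A3 applies (level before this adjustment is 13 ≥ 10, so +4): 13 + 4 = 17.
A4 applies: 17 − 2 = 15.
A6 applies: 15 + 4 = 19.
Level 19 exceeds the maximum of 16; capped at 16.
Final offense level: 16.
Criminal history: 8 prior points → Category III (8+).
Level 16 falls in the 14-16 band.
Grid: Level 14-16 × Category III = 308-352 weeks.

308-352 weeks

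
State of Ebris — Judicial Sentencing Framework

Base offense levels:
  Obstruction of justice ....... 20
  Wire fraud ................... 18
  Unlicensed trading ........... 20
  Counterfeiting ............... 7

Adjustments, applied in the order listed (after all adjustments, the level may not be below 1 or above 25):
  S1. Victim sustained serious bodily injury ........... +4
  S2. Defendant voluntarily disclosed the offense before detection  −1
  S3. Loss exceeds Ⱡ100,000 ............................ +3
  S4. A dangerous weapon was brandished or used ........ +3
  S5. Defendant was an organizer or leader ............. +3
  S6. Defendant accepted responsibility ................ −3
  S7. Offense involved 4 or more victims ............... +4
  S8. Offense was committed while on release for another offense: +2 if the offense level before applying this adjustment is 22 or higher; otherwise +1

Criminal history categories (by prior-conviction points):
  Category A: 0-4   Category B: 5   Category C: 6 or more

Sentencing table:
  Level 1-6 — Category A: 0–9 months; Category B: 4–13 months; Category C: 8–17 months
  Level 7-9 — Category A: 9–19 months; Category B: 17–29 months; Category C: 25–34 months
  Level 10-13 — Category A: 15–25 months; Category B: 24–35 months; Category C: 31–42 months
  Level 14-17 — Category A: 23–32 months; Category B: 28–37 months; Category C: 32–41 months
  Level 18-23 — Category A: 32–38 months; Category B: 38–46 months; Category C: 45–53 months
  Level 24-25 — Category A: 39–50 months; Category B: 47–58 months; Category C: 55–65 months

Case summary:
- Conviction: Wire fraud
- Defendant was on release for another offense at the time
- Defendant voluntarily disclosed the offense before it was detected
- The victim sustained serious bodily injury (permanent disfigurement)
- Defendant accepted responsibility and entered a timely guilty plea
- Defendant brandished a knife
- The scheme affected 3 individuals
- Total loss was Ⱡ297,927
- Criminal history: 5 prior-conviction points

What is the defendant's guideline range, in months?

Base offense level for wire fraud: 18.
S1 applies: 18 + 4 = 22.
S2 applies: 22 − 1 = 21.
S3 applies: 21 + 3 = 24.
S4 applies: 24 + 3 = 27.
S5 does not apply.
S6 applies: 27 − 3 = 24.
S8 applies (level before this adjustment is 24 ≥ 22, so +2): 24 + 2 = 26.
Level 26 exceeds the maximum of 25; capped at 25.
Final offense level: 25.
Criminal history: 5 prior points → Category B (5).
Level 25 falls in the 24-25 band.
Grid: Level 24-25 × Category B = 47-58 months.

47-58 months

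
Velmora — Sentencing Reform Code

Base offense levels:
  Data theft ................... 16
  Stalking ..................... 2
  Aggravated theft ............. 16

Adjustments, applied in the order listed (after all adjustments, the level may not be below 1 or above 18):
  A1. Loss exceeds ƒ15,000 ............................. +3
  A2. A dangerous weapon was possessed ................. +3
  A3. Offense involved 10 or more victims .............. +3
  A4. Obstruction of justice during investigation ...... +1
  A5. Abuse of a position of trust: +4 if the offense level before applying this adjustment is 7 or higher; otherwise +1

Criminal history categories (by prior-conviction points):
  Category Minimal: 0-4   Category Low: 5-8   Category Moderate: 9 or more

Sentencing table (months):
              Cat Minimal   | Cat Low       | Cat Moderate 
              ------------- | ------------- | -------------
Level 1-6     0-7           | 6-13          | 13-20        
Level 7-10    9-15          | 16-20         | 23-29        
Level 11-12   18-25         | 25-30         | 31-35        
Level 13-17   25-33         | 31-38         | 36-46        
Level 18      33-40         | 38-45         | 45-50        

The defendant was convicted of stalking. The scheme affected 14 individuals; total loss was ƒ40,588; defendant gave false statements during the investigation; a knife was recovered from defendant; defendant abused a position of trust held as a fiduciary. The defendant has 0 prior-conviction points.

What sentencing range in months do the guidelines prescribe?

25-33 months

Base offense level for stalking: 2.
A1 applies: 2 + 3 = 5.
A2 applies: 5 + 3 = 8.
A3 applies: 8 + 3 = 11.
A4 applies: 11 + 1 = 12.
A5 applies (level before this adjustment is 12 ≥ 7, so +4): 12 + 4 = 16.
Final offense level: 16.
Criminal history: 0 prior points → Category Minimal (0-4).
Level 16 falls in the 13-17 band.
Grid: Level 13-17 × Category Minimal = 25-33 months.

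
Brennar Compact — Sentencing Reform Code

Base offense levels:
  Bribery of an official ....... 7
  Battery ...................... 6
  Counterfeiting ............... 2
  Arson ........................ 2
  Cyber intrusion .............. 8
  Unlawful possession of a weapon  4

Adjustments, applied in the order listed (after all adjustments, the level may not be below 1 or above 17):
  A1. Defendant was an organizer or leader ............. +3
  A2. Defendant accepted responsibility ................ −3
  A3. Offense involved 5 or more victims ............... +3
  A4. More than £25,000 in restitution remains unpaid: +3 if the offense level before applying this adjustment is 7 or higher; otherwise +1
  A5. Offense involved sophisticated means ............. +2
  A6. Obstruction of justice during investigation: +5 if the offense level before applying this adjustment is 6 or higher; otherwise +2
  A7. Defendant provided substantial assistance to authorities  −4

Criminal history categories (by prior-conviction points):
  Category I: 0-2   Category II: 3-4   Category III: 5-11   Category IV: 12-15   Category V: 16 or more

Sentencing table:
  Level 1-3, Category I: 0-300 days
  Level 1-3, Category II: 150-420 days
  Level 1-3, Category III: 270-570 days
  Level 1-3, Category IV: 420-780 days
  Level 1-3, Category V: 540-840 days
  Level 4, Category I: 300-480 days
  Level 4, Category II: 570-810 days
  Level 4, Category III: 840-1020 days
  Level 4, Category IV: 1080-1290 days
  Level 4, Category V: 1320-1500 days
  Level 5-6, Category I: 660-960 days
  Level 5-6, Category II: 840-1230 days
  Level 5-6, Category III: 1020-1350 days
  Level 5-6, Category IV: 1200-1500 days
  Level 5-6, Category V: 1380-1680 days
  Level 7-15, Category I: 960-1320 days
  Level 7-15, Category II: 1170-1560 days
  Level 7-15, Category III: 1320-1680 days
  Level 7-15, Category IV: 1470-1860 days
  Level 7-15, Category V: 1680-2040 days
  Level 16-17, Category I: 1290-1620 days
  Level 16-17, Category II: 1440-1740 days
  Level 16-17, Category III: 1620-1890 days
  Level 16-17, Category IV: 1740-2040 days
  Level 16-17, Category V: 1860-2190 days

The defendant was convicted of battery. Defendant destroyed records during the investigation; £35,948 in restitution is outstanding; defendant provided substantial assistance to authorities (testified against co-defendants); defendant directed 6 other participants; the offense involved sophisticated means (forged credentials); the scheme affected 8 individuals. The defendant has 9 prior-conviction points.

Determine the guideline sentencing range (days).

1620-1890 days

Base offense level for battery: 6.
A1 applies: 6 + 3 = 9.
A3 applies: 9 + 3 = 12.
A4 applies (level before this adjustment is 12 ≥ 7, so +3): 12 + 3 = 15.
A5 applies: 15 + 2 = 17.
A6 applies (level before this adjustment is 17 ≥ 6, so +5): 17 + 5 = 22.
A7 applies: 22 − 4 = 18.
Level 18 exceeds the maximum of 17; capped at 17.
Final offense level: 17.
Criminal history: 9 prior points → Category III (5-11).
Level 17 falls in the 16-17 band.
Grid: Level 16-17 × Category III = 1620-1890 days.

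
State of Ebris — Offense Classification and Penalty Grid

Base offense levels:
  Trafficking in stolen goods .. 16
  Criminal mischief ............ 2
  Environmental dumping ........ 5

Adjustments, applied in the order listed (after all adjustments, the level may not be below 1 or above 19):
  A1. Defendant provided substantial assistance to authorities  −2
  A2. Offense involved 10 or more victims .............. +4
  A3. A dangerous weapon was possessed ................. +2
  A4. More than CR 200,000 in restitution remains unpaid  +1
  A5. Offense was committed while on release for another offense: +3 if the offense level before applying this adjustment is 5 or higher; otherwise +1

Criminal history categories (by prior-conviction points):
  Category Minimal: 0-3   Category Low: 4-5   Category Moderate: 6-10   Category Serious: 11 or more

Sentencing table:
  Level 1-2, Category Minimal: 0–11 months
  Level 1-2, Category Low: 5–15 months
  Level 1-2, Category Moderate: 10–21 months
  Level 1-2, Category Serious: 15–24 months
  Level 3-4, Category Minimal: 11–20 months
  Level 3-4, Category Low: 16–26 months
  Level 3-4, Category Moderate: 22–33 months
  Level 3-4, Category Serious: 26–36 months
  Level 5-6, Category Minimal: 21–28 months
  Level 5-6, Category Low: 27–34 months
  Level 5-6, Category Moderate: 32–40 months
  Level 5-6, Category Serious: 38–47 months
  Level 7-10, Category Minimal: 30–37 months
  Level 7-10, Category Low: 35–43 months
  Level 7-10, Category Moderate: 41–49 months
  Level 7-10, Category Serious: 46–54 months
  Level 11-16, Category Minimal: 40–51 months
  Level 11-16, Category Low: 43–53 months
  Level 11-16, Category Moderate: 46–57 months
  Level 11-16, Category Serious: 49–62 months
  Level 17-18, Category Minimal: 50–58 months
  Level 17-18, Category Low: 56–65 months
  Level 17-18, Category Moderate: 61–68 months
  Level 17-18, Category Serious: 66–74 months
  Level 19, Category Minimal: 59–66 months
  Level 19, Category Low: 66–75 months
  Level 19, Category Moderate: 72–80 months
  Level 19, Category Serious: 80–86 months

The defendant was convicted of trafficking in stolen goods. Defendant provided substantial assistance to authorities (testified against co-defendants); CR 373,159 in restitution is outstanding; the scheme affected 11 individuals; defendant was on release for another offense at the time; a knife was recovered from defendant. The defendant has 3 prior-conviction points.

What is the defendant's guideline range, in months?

59-66 months

Base offense level for trafficking in stolen goods: 16.
A1 applies: 16 − 2 = 14.
A2 applies: 14 + 4 = 18.
A3 applies: 18 + 2 = 20.
A4 applies: 20 + 1 = 21.
A5 applies (level before this adjustment is 21 ≥ 5, so +3): 21 + 3 = 24.
Level 24 exceeds the maximum of 19; capped at 19.
Final offense level: 19.
Criminal history: 3 prior points → Category Minimal (0-3).
Level 19 falls in the 19 band.
Grid: Level 19 × Category Minimal = 59-66 months.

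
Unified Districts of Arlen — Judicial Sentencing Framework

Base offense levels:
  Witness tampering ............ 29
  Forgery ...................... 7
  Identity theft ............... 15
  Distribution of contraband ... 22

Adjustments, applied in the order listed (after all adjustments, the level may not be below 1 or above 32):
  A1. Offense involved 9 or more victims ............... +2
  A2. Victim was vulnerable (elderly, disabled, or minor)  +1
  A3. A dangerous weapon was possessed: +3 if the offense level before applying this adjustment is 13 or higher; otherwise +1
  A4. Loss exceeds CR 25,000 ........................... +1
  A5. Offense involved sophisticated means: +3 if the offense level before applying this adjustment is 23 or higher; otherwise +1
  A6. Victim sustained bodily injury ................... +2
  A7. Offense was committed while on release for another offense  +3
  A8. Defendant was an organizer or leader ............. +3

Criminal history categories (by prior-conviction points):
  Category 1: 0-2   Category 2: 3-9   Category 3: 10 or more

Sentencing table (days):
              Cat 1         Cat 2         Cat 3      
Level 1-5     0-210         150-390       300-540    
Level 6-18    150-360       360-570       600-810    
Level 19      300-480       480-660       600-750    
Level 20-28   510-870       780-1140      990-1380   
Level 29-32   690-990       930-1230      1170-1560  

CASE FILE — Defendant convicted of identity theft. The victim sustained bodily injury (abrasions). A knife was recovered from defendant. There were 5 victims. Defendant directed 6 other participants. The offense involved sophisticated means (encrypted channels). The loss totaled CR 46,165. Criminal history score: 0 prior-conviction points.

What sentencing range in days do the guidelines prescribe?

Base offense level for identity theft: 15.
A3 applies (level before this adjustment is 15 ≥ 13, so +3): 15 + 3 = 18.
A4 applies: 18 + 1 = 19.
A5 applies (level before this adjustment is 19 < 23, so +1): 19 + 1 = 20.
A6 applies: 20 + 2 = 22.
A7 does not apply.
A8 applies: 22 + 3 = 25.
Final offense level: 25.
Criminal history: 0 prior points → Category 1 (0-2).
Level 25 falls in the 20-28 band.
Grid: Level 20-28 × Category 1 = 510-870 days.

510-870 days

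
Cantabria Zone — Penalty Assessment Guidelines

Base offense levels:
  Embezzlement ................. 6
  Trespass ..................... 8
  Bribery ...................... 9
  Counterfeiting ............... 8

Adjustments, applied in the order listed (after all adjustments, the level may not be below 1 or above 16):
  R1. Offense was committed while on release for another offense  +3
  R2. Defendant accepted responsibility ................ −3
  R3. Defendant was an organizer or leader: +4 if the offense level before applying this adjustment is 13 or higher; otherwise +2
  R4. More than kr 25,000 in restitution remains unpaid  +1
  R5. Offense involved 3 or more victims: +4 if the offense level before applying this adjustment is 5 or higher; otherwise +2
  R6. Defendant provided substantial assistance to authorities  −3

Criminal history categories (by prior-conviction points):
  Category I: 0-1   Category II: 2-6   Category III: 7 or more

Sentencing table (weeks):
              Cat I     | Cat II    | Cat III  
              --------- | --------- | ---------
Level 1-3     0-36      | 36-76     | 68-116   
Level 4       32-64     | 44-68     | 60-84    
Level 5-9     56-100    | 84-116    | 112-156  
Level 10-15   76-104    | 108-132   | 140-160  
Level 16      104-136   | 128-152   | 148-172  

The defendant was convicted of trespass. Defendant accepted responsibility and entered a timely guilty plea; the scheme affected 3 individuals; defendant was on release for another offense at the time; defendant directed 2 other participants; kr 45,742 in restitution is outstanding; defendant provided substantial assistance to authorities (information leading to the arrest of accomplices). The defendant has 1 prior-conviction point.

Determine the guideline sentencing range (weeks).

Base offense level for trespass: 8.
R1 applies: 8 + 3 = 11.
R2 applies: 11 − 3 = 8.
R3 applies (level before this adjustment is 8 < 13, so +2): 8 + 2 = 10.
R4 applies: 10 + 1 = 11.
R5 applies (level before this adjustment is 11 ≥ 5, so +4): 11 + 4 = 15.
R6 applies: 15 − 3 = 12.
Final offense level: 12.
Criminal history: 1 prior point → Category I (0-1).
Level 12 falls in the 10-15 band.
Grid: Level 10-15 × Category I = 76-104 weeks.

76-104 weeks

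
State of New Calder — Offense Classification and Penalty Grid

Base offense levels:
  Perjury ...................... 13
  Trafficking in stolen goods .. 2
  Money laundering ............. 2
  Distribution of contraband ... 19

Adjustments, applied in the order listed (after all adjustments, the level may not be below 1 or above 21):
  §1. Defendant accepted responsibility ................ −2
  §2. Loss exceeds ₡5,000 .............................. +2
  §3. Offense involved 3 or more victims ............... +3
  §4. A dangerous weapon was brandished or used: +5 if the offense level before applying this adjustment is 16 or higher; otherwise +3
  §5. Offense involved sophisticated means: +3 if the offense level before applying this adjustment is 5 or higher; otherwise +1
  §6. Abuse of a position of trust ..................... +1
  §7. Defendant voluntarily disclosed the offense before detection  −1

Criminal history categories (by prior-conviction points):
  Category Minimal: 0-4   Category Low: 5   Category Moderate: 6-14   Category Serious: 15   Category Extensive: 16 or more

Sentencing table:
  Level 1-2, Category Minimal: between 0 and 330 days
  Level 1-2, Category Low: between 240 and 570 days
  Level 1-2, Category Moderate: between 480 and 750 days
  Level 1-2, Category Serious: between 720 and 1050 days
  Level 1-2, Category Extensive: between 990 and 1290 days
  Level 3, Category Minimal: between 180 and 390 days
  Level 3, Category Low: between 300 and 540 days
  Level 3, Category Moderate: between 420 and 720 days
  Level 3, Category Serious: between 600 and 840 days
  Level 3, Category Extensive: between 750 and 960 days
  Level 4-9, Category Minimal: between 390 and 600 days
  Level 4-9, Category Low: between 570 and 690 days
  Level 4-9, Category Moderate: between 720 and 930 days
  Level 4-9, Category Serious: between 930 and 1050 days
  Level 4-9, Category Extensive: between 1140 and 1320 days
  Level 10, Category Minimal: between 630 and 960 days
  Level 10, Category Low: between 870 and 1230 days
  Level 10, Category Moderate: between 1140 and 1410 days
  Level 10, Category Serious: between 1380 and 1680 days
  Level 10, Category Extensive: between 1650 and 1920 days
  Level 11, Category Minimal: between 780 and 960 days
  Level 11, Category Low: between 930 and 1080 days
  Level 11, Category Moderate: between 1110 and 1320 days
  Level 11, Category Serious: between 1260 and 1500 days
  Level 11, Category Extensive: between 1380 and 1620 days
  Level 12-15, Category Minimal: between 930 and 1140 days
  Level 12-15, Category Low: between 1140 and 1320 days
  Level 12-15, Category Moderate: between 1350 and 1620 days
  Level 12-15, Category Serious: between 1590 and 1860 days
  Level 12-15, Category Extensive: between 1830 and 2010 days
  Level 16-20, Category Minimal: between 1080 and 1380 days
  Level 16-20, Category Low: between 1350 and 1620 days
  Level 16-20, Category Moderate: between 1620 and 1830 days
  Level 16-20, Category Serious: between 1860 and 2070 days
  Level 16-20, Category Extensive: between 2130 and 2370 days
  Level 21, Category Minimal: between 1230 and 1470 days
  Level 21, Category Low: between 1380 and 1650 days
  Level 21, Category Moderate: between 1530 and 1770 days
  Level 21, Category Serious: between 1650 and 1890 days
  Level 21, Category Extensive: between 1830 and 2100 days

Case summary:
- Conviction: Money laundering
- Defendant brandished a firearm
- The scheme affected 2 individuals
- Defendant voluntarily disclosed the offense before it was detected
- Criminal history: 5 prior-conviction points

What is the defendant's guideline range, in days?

570-690 days

Base offense level for money laundering: 2.
§2 does not apply.
§4 applies (level before this adjustment is 2 < 16, so +3): 2 + 3 = 5.
§6 does not apply.
§7 applies: 5 − 1 = 4.
Final offense level: 4.
Criminal history: 5 prior points → Category Low (5).
Level 4 falls in the 4-9 band.
Grid: Level 4-9 × Category Low = 570-690 days.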